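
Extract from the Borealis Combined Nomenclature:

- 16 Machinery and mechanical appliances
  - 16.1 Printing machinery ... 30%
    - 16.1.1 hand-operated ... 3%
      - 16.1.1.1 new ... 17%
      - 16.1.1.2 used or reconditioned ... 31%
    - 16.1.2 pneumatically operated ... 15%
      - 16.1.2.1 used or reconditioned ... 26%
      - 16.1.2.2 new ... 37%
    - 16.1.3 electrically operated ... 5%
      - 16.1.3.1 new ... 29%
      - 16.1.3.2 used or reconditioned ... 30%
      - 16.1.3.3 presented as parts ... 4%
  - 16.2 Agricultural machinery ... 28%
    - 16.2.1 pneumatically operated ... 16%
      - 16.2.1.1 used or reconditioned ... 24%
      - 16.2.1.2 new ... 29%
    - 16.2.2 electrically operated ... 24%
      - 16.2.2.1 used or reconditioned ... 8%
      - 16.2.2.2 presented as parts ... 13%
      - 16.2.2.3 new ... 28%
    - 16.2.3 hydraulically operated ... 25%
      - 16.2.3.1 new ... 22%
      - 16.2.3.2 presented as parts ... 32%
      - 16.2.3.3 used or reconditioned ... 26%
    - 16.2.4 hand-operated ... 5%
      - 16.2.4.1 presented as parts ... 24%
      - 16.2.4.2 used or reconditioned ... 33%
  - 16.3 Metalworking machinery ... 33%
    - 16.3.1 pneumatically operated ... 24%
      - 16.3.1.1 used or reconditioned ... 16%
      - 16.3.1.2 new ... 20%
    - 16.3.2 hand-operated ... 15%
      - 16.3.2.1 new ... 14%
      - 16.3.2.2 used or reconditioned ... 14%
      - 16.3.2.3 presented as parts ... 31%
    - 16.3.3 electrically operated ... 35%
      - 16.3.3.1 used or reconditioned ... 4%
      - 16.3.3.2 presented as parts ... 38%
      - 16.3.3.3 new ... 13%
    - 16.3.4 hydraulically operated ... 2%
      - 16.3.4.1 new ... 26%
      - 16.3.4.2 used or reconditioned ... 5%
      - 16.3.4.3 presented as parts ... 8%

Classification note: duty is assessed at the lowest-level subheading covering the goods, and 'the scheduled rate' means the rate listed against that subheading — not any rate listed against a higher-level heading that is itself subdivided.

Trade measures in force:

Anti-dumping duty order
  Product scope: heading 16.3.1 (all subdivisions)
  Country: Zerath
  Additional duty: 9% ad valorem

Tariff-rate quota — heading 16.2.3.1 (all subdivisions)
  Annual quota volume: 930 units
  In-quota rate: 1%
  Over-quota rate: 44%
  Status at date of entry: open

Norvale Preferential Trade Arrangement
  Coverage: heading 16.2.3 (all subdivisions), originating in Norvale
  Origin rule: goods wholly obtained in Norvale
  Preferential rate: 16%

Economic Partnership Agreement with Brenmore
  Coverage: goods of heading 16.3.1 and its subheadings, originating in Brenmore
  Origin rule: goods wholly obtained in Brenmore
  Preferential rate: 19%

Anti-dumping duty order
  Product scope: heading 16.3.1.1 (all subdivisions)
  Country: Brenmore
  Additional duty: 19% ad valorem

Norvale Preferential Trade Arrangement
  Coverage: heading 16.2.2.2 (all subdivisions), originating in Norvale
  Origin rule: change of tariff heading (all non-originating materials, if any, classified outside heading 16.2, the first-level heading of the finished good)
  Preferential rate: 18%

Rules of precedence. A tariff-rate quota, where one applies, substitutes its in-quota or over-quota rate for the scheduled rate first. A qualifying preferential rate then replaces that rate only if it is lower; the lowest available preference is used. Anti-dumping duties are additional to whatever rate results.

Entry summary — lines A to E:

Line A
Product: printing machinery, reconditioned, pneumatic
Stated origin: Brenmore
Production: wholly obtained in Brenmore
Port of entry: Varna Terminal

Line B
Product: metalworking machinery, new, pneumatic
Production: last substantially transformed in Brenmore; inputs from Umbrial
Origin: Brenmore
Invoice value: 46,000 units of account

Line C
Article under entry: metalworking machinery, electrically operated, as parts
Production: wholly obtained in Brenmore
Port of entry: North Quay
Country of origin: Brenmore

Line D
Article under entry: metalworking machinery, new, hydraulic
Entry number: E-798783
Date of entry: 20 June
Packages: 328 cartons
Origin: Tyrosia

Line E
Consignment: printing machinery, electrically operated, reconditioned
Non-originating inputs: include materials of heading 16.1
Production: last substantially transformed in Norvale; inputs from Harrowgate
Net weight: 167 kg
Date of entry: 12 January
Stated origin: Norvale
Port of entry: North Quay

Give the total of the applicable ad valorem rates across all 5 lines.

140%

Line A: printing → 16.1; pneumatic → 16.1.2; reconditioned → 16.1.2.1. Scheduled 26%. Brenmore agreement on 16.3.1: 16.1.2.1 not covered. → 26%.
Line B: metalworking → 16.3; pneumatic → 16.3.1; new → 16.3.1.2. Scheduled 20%. Brenmore agreement on 16.3.1: not wholly obtained. → 20%.
Line C: metalworking → 16.3; electrically operated → 16.3.3; as parts → 16.3.3.2. Scheduled 38%. Brenmore agreement on 16.3.1: 16.3.3.2 not covered. → 38%.
Line D: metalworking → 16.3; hydraulic → 16.3.4; new → 16.3.4.1. Scheduled 26%. No special measure applies. → 26%.
Line E: printing → 16.1; electrically operated → 16.1.3; reconditioned → 16.1.3.2. Scheduled 30%. Norvale agreement on 16.2.3: 16.1.3.2 not covered; Norvale agreement on 16.2.2.2: 16.1.3.2 not covered. → 30%.
Sum: 26% + 20% + 38% + 26% + 30% = 140%.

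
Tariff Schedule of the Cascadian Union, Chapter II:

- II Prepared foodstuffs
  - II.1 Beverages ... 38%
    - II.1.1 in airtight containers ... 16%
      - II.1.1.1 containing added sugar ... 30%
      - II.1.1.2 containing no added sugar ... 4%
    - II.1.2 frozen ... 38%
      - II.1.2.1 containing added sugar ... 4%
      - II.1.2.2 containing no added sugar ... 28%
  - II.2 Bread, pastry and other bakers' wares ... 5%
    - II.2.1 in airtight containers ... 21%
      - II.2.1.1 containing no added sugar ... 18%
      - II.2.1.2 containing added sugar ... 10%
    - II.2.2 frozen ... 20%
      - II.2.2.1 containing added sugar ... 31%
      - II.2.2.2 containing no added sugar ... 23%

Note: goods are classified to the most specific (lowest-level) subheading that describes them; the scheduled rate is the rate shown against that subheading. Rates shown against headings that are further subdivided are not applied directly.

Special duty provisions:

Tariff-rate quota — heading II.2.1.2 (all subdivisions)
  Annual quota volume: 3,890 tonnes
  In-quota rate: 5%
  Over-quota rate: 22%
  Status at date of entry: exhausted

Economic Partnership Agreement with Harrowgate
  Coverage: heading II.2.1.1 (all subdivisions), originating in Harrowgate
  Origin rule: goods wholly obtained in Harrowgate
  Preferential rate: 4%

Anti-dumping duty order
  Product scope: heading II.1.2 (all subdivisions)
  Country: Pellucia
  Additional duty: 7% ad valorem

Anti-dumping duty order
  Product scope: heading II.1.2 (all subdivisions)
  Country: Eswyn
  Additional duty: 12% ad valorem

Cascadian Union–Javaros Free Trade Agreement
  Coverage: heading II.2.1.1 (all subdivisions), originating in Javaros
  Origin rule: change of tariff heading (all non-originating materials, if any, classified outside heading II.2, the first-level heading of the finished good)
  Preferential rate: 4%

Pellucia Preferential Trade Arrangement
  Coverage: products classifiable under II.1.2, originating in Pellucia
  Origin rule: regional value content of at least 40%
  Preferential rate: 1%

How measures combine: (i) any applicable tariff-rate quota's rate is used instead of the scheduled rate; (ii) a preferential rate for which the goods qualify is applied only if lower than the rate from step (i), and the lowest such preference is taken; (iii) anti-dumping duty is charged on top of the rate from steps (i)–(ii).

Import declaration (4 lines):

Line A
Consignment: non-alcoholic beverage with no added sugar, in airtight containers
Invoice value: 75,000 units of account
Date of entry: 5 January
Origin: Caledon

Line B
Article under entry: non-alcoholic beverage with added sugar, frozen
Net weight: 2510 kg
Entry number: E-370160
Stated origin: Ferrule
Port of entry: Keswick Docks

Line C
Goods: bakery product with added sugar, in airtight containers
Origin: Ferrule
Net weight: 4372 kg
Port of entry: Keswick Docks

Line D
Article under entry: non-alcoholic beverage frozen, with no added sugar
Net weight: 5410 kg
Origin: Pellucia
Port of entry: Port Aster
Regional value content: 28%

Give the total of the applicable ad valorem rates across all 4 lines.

Line A: non-alcoholic beverage → II.1; in airtight containers → II.1.1; with no added sugar → II.1.1.2. Scheduled 4%. No special measure applies. → 4%.
Line B: non-alcoholic beverage → II.1; frozen → II.1.2; with added sugar → II.1.2.1. Scheduled 4%. No special measure applies. → 4%.
Line C: bakery product → II.2; in airtight containers → II.2.1; with added sugar → II.2.1.2. Scheduled 10%. quota on II.2.1.2 exhausted → over-quota 22%. → 22%.
Line D: non-alcoholic beverage → II.1; frozen → II.1.2; with no added sugar → II.1.2.2. Scheduled 28%. Pellucia agreement on II.1.2: RVC < 40%; anti-dumping (Pellucia, II.1.2): +7%; total 28% + 7% = 35%. → 35%.
Sum: 4% + 4% + 22% + 35% = 65%.

65%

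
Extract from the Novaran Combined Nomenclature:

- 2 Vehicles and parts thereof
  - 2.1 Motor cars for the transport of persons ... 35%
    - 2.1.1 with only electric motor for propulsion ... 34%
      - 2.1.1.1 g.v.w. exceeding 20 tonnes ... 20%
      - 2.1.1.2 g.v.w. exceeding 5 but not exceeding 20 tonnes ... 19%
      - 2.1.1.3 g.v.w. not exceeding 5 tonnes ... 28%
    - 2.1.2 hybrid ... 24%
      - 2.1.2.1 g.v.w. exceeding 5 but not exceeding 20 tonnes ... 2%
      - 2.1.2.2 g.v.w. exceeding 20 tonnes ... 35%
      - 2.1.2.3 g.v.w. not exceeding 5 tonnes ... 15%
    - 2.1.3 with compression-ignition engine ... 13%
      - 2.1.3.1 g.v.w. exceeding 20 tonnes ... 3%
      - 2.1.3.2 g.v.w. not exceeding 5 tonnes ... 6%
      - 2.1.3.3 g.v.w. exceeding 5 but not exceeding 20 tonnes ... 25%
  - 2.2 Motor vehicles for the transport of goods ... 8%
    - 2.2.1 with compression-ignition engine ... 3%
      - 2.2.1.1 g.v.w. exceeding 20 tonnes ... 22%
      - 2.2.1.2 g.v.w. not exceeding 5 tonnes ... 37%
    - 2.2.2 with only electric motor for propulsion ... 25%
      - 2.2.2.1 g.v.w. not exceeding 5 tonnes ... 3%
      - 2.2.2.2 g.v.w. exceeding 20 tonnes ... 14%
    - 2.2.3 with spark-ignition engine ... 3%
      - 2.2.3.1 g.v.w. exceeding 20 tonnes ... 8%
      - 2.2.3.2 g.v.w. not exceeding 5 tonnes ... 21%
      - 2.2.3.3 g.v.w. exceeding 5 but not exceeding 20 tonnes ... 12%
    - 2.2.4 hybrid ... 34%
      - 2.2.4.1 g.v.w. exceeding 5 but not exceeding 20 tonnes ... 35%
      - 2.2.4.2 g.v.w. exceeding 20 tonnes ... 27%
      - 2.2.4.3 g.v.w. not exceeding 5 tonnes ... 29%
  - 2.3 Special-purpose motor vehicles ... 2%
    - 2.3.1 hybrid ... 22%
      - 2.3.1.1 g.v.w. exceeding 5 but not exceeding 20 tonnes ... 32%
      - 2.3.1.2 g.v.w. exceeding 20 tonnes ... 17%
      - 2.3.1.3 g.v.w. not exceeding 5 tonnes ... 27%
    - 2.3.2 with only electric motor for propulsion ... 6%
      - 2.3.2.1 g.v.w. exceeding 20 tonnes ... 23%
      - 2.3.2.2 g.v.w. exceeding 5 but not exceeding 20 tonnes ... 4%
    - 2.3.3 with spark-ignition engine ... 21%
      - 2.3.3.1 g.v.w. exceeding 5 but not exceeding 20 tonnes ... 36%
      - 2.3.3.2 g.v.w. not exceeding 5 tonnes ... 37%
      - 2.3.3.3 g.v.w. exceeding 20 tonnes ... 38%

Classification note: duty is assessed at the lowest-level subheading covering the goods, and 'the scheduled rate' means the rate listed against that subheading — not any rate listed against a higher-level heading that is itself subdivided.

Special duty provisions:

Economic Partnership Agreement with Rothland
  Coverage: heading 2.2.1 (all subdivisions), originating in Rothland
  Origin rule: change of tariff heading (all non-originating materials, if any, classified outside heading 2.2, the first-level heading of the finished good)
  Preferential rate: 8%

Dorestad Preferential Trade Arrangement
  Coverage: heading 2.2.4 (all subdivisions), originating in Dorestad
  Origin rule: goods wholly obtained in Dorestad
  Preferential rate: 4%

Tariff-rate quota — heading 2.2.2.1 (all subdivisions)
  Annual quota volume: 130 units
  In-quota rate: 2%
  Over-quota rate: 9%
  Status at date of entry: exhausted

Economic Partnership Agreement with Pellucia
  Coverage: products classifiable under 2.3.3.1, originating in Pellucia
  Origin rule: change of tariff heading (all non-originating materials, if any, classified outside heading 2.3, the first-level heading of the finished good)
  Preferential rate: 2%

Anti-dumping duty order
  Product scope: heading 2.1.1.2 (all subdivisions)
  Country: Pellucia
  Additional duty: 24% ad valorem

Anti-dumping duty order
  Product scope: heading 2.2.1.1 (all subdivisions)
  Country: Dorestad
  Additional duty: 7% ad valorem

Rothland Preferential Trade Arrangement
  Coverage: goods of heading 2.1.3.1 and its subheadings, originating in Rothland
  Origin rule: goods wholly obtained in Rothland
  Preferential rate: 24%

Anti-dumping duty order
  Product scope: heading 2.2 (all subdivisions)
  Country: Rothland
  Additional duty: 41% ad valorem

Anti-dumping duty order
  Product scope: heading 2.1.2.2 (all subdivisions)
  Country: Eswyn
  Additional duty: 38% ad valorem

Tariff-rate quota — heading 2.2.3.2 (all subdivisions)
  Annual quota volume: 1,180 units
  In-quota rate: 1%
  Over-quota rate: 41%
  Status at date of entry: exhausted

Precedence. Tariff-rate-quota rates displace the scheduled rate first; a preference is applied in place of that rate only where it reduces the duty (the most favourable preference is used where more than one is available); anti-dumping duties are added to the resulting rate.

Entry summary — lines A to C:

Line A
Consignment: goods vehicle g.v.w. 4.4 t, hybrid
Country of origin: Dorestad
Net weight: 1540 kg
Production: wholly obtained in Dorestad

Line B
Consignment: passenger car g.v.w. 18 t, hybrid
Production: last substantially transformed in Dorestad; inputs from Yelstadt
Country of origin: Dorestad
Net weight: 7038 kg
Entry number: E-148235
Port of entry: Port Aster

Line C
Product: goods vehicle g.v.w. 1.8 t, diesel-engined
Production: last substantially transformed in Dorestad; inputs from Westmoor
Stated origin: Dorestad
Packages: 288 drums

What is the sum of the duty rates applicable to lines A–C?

43%

Line A: goods vehicle → 2.2; hybrid → 2.2.4; g.v.w. 4.4 t → 2.2.4.3. Scheduled 29%. Dorestad agreement on 2.2.4: wholly obtained → 4% available; preferential 4%. → 4%.
Line B: passenger car → 2.1; hybrid → 2.1.2; g.v.w. 18 t → 2.1.2.1. Scheduled 2%. Dorestad agreement on 2.2.4: 2.1.2.1 not covered. → 2%.
Line C: goods vehicle → 2.2; diesel-engined → 2.2.1; g.v.w. 1.8 t → 2.2.1.2. Scheduled 37%. Dorestad agreement on 2.2.4: 2.2.1.2 not covered. → 37%.
Sum: 4% + 2% + 37% = 43%.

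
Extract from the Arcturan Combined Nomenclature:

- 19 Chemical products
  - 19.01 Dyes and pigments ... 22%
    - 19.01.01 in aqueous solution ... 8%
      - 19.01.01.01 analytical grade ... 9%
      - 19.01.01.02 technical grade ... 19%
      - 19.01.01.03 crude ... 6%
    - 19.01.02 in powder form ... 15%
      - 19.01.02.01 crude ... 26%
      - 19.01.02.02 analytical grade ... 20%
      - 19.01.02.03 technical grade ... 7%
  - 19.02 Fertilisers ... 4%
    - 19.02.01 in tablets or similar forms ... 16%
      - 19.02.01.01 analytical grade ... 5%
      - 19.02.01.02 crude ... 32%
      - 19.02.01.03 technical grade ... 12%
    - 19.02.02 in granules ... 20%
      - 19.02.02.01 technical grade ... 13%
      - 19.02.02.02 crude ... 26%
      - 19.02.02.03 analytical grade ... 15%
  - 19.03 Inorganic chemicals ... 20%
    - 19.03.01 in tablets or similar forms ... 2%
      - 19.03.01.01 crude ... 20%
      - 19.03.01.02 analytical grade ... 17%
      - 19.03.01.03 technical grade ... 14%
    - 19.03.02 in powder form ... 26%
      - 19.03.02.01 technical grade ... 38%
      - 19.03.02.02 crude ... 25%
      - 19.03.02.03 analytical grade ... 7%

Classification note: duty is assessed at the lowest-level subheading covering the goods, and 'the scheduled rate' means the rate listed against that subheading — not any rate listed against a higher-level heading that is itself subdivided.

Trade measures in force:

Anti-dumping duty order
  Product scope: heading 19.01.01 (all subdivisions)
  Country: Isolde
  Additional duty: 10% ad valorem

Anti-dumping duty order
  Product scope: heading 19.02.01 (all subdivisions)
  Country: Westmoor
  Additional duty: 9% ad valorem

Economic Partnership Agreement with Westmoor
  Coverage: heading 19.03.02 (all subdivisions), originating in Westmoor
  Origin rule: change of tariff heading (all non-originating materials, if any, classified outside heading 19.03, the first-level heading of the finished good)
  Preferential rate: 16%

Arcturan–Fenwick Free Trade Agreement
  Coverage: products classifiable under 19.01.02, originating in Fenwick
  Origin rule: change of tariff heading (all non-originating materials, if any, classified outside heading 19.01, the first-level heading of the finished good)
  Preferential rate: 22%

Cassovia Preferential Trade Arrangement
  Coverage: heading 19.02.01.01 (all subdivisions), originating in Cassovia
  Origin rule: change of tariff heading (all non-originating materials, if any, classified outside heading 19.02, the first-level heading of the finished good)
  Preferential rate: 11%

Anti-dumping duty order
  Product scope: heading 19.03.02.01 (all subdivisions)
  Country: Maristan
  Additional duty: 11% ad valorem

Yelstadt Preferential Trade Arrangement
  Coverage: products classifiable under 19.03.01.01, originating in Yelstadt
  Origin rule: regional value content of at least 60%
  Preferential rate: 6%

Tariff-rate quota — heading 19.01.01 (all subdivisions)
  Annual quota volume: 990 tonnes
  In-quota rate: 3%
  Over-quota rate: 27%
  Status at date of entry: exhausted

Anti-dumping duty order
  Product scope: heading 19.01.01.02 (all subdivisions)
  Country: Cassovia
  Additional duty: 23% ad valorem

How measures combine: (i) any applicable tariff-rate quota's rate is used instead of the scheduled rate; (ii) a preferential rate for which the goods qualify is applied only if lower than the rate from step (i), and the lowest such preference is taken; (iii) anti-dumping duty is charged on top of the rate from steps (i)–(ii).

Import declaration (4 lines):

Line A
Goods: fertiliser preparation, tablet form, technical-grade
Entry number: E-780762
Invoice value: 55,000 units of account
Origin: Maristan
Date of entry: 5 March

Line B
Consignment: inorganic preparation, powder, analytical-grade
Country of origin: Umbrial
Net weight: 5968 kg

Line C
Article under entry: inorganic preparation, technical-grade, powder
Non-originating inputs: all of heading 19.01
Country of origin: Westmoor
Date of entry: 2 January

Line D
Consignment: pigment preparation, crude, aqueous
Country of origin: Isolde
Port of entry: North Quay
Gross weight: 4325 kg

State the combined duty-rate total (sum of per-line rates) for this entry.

72%

Line A: fertiliser → 19.02; tablet form → 19.02.01; technical-grade → 19.02.01.03. Scheduled 12%. No special measure applies. → 12%.
Line B: inorganic → 19.03; powder → 19.03.02; analytical-grade → 19.03.02.03. Scheduled 7%. No special measure applies. → 7%.
Line C: inorganic → 19.03; powder → 19.03.02; technical-grade → 19.03.02.01. Scheduled 38%. Westmoor agreement on 19.03.02: CTH met → 16% available; preferential 16%. → 16%.
Line D: pigment → 19.01; aqueous → 19.01.01; crude → 19.01.01.03. Scheduled 6%. quota on 19.01.01 exhausted → over-quota 27%; anti-dumping (Isolde, 19.01.01): +10%; total 27% + 10% = 37%. → 37%.
Sum: 12% + 7% + 16% + 37% = 72%.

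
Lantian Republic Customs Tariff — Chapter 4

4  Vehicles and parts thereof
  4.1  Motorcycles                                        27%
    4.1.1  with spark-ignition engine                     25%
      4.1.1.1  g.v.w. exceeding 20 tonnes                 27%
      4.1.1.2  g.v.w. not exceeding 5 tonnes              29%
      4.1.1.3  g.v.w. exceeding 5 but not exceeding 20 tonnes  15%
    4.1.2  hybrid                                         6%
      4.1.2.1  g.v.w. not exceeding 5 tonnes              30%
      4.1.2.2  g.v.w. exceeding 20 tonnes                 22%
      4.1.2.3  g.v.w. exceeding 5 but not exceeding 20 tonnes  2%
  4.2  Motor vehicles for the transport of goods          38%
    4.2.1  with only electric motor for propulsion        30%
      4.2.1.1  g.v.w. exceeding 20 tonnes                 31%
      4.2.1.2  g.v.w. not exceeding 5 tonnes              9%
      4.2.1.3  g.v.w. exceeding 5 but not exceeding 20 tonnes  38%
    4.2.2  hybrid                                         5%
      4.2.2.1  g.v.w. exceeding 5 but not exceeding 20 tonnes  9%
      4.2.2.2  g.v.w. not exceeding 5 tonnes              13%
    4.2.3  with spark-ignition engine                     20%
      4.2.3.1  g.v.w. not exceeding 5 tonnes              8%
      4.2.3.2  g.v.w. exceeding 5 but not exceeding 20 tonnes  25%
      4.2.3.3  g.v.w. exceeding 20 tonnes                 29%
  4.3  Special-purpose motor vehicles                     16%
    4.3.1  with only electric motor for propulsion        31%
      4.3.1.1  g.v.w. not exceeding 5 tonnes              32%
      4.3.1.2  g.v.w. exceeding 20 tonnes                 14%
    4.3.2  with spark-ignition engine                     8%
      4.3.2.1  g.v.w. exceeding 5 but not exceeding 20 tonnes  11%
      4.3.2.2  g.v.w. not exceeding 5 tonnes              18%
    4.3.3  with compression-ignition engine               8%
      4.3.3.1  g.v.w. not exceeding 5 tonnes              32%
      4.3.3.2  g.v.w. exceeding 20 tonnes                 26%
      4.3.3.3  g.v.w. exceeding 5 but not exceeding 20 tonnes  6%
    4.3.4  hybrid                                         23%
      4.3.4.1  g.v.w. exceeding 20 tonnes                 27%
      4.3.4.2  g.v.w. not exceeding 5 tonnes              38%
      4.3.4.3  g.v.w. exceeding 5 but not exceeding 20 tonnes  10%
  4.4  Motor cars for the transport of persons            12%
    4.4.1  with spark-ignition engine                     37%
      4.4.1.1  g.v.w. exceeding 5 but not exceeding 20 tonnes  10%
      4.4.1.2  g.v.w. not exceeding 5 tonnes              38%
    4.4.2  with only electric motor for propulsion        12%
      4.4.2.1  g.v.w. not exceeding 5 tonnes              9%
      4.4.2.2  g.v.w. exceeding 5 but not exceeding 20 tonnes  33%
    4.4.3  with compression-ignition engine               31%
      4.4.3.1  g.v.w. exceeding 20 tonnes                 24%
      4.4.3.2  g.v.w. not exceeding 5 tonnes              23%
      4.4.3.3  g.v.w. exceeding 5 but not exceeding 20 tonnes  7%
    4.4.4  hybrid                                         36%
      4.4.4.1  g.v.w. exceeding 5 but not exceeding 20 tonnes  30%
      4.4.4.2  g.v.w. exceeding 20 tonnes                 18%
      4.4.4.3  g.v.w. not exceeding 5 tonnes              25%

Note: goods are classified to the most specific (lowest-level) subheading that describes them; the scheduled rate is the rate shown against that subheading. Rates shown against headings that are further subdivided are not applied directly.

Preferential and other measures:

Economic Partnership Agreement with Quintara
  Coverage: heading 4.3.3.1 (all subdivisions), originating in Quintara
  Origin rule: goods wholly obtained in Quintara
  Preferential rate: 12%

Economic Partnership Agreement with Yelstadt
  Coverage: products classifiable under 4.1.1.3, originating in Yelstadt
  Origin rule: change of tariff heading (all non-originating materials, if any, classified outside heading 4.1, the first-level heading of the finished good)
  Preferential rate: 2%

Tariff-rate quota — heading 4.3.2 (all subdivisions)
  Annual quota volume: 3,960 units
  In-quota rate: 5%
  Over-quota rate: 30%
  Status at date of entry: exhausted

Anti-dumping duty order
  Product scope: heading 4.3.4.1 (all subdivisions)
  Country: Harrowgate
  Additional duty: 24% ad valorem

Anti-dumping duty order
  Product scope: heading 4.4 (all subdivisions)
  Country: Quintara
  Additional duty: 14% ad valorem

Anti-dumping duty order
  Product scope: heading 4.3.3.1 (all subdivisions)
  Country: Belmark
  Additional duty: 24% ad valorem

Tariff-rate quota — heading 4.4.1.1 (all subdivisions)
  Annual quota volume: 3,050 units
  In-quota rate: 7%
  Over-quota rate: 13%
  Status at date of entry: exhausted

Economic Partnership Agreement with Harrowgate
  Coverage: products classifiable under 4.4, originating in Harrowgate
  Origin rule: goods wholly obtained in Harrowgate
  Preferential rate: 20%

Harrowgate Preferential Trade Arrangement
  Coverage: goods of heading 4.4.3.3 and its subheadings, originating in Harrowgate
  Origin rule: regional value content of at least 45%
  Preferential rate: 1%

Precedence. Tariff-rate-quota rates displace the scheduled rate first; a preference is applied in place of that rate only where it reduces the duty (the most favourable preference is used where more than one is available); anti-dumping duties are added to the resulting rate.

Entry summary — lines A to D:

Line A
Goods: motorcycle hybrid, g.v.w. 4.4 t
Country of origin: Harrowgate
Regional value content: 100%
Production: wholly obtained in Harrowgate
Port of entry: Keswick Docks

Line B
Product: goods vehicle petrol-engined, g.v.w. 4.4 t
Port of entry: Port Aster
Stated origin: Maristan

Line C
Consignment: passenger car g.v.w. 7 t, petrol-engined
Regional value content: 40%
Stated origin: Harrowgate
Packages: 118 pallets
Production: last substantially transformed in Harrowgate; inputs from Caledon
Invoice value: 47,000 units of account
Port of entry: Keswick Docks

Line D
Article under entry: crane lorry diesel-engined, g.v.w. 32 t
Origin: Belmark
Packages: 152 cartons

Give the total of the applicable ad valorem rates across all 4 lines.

77%

Line A: motorcycle → 4.1; hybrid → 4.1.2; g.v.w. 4.4 t → 4.1.2.1. Scheduled 30%. Harrowgate agreement on 4.4: 4.1.2.1 not covered; Harrowgate agreement on 4.4.3.3: 4.1.2.1 not covered. → 30%.
Line B: goods vehicle → 4.2; petrol-engined → 4.2.3; g.v.w. 4.4 t → 4.2.3.1. Scheduled 8%. No special measure applies. → 8%.
Line C: passenger car → 4.4; petrol-engined → 4.4.1; g.v.w. 7 t → 4.4.1.1. Scheduled 10%. quota on 4.4.1.1 exhausted → over-quota 13%; Harrowgate agreement on 4.4: not wholly obtained; Harrowgate agreement on 4.4.3.3: 4.4.1.1 not covered. → 13%.
Line D: crane lorry → 4.3; diesel-engined → 4.3.3; g.v.w. 32 t → 4.3.3.2. Scheduled 26%. No special measure applies. → 26%.
Sum: 30% + 8% + 13% + 26% = 77%.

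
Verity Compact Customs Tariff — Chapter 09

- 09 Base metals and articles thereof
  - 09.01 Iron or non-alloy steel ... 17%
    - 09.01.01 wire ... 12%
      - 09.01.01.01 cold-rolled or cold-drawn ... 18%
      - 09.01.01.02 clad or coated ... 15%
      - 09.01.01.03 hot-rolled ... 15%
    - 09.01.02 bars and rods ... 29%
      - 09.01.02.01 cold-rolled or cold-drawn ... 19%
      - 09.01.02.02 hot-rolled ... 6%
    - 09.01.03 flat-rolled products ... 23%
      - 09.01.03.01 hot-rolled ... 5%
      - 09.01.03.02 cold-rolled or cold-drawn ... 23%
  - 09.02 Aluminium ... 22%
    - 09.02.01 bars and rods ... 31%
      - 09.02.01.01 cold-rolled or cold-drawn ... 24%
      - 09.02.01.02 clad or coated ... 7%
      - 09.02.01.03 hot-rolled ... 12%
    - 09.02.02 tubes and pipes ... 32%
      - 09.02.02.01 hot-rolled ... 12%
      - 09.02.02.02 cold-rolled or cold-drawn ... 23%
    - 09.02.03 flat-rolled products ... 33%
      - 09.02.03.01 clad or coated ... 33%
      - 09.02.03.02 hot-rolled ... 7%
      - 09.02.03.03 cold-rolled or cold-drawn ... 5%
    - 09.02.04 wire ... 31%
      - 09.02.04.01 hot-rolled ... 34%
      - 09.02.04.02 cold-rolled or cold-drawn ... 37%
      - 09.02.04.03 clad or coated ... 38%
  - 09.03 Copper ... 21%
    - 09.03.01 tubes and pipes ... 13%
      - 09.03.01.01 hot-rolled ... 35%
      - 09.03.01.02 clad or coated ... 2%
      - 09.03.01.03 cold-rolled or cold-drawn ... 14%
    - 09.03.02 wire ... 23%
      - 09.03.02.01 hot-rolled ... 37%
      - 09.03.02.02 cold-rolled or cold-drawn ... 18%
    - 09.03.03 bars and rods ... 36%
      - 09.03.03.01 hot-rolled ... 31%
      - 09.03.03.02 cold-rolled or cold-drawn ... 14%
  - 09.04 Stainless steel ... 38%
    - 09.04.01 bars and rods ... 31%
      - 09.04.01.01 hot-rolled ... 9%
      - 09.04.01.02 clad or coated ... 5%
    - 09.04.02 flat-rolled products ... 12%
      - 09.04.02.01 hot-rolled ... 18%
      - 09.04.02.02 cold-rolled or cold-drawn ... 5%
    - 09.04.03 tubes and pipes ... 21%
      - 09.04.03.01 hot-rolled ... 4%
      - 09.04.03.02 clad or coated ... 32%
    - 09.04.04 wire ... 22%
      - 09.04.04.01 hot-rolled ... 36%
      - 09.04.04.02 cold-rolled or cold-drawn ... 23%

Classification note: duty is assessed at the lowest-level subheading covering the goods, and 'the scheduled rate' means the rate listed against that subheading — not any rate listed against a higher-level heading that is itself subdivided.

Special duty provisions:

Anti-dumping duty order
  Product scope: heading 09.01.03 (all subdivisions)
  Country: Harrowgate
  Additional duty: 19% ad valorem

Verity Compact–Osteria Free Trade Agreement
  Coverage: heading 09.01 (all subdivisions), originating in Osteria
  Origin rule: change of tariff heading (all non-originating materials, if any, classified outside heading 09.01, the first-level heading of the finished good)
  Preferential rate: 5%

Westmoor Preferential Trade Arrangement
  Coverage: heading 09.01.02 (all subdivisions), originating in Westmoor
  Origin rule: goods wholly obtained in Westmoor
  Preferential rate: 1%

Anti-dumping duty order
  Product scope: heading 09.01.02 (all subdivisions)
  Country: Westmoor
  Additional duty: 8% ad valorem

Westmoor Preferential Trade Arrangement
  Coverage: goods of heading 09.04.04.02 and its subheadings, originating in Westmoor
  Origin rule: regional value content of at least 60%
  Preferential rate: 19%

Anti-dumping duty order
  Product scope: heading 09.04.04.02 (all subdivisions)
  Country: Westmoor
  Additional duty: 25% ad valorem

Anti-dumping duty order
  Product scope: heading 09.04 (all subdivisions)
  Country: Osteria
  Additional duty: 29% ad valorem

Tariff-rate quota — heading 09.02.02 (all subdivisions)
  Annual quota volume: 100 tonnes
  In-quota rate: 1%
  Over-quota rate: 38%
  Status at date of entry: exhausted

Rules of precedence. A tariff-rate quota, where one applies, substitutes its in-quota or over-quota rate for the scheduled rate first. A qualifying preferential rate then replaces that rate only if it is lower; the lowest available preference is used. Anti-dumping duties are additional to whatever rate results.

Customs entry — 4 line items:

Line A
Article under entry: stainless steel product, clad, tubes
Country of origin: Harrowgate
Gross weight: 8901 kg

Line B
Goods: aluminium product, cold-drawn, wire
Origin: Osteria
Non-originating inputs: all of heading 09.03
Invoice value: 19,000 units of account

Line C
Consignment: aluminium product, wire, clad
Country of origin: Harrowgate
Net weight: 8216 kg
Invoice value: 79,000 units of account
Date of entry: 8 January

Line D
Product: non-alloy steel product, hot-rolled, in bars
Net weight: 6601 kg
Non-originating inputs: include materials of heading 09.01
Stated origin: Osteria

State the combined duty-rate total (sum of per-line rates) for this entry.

Line A: stainless steel → 09.04; tubes → 09.04.03; clad → 09.04.03.02. Scheduled 32%. No special measure applies. → 32%.
Line B: aluminium → 09.02; wire → 09.02.04; cold-drawn → 09.02.04.02. Scheduled 37%. Osteria agreement on 09.01: 09.02.04.02 not covered. → 37%.
Line C: aluminium → 09.02; wire → 09.02.04; clad → 09.02.04.03. Scheduled 38%. No special measure applies. → 38%.
Line D: non-alloy steel → 09.01; in bars → 09.01.02; hot-rolled → 09.01.02.02. Scheduled 6%. Osteria agreement on 09.01: CTH not met. → 6%.
Sum: 32% + 37% + 38% + 6% = 113%.

113%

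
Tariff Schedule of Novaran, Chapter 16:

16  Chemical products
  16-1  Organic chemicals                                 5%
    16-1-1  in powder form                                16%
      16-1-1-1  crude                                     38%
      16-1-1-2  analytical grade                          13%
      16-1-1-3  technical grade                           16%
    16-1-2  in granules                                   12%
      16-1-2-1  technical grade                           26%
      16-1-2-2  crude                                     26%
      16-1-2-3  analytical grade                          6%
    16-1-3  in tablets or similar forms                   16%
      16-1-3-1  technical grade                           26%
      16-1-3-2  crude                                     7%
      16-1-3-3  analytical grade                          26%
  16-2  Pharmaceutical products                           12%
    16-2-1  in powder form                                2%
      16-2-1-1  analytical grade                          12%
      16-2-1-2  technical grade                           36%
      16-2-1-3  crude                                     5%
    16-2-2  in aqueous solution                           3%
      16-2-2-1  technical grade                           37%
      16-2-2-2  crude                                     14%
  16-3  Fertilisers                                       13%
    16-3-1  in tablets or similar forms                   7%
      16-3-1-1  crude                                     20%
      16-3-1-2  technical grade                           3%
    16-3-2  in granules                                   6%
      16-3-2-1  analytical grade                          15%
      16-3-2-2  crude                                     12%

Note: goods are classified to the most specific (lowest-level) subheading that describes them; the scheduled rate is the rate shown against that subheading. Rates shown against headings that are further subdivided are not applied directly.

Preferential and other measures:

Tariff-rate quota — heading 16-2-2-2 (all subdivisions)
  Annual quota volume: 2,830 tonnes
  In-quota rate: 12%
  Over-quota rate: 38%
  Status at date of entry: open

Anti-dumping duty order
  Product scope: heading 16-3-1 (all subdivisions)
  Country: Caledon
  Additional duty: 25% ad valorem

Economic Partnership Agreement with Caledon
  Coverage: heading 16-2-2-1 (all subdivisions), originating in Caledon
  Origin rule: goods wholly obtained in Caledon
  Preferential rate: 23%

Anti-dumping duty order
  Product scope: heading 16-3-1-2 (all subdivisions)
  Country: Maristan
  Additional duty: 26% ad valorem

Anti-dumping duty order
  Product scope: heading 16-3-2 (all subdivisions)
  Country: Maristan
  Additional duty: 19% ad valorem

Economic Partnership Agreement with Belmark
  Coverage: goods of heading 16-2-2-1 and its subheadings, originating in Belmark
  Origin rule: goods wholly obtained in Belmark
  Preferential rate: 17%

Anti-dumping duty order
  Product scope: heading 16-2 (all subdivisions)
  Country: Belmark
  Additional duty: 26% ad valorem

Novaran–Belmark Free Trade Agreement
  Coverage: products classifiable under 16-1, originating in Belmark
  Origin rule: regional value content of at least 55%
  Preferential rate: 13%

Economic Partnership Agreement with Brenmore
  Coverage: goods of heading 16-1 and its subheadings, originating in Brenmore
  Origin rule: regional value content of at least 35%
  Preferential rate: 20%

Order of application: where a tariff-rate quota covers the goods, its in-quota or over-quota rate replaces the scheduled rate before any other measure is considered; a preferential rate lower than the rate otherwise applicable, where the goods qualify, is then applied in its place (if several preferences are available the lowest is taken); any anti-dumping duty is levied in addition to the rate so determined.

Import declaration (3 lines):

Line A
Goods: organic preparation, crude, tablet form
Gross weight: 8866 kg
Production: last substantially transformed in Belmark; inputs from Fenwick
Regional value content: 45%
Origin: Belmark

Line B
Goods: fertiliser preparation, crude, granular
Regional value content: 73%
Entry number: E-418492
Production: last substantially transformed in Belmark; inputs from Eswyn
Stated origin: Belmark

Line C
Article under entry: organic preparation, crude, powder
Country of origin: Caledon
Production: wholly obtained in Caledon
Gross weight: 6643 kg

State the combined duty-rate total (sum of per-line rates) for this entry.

Line A: organic → 16-1; tablet form → 16-1-3; crude → 16-1-3-2. Scheduled 7%. Belmark agreement on 16-2-2-1: 16-1-3-2 not covered; Belmark agreement on 16-1: RVC < 55%. → 7%.
Line B: fertiliser → 16-3; granular → 16-3-2; crude → 16-3-2-2. Scheduled 12%. Belmark agreement on 16-2-2-1: 16-3-2-2 not covered; Belmark agreement on 16-1: 16-3-2-2 not covered. → 12%.
Line C: organic → 16-1; powder → 16-1-1; crude → 16-1-1-1. Scheduled 38%. Caledon agreement on 16-2-2-1: 16-1-1-1 not covered. → 38%.
Sum: 7% + 12% + 38% = 57%.

57%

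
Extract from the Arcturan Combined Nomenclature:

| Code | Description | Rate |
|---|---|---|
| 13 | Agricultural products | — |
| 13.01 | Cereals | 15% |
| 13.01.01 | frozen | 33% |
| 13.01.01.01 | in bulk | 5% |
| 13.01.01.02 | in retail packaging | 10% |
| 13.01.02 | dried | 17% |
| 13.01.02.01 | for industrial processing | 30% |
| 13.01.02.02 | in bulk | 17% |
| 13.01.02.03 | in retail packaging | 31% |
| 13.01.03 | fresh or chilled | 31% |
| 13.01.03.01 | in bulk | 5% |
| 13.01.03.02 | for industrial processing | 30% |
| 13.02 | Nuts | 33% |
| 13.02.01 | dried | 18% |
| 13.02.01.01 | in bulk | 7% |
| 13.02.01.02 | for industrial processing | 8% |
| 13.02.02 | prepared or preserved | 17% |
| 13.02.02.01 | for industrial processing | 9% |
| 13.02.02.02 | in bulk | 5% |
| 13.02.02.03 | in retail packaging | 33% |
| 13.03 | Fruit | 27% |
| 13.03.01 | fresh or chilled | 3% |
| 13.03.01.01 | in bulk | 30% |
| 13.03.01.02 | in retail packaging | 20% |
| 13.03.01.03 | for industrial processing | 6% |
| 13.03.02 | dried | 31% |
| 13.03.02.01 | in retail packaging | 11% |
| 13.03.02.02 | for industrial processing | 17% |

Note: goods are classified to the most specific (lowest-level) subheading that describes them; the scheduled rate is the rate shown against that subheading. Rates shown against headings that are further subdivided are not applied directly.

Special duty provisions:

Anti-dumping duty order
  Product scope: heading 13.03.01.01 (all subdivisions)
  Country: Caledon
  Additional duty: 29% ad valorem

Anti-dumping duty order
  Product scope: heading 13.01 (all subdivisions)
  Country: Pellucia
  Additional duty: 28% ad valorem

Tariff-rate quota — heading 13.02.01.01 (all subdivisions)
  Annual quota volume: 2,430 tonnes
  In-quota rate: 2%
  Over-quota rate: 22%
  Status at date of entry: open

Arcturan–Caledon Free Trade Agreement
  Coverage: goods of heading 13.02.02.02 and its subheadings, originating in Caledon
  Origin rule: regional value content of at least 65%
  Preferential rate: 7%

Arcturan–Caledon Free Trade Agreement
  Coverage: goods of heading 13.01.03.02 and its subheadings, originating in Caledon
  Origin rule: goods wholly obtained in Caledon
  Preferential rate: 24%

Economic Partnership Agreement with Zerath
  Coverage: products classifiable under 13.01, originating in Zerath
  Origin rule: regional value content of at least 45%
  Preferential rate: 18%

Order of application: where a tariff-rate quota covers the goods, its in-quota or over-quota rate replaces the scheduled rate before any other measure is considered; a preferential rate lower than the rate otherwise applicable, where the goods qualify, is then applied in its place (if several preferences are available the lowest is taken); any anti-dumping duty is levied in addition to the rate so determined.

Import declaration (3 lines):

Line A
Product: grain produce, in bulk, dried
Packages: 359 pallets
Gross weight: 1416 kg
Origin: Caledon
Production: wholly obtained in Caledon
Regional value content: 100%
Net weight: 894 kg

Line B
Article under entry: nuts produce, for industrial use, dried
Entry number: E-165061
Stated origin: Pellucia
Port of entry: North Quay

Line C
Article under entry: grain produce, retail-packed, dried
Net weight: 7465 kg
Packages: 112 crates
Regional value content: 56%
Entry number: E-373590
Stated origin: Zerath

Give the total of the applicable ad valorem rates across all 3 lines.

Line A: grain → 13.01; dried → 13.01.02; in bulk → 13.01.02.02. Scheduled 17%. Caledon agreement on 13.02.02.02: 13.01.02.02 not covered; Caledon agreement on 13.01.03.02: 13.01.02.02 not covered. → 17%.
Line B: nuts → 13.02; dried → 13.02.01; for industrial use → 13.02.01.02. Scheduled 8%. No special measure applies. → 8%.
Line C: grain → 13.01; dried → 13.01.02; retail-packed → 13.01.02.03. Scheduled 31%. Zerath agreement on 13.01: RVC ≥ 45% → 18% available; preferential 18%. → 18%.
Sum: 17% + 8% + 18% = 43%.

43%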